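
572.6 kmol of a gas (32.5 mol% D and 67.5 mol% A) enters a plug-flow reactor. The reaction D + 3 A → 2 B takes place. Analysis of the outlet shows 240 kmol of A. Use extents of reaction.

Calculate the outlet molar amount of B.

For A: n = n₀ − 3ξ → 240 = 386.5 − 3ξ, giving ξ = 48.84 kmol.
Outlet amounts (n = n₀ + ν ξ):
  D: 186.1 − 1(48.84) = 137.3
  A: 386.5 − 3(48.84) = 240
  B: 0 + 2(48.84) = 97.67

97.7 kmol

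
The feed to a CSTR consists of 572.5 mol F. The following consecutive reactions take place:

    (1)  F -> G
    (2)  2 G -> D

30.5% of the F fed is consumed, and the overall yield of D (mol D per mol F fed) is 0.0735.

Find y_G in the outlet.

Conversion of F: F consumed = 1ξ₁ = 0.305 × 572.5 → ξ₁ = 174.6 mol.
Yield of D: 1ξ₂ / 572.5 = 0.0735 → ξ₂ = 42.08 mol.
Outlet amounts (n = n₀ + Σ ν·ξ):
  F: 572.5 − 1(174.6) = 397.9
  G: 0 + 1(174.6) − 2(42.08) = 90.45
  D: 0 + 1(42.08) = 42.08
Total out = 530.4 mol; y_G = 90.45 / 530.4 = 0.1705.

0.171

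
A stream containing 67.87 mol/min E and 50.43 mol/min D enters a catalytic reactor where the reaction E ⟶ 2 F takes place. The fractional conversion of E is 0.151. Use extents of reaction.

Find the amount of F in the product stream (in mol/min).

20.5 mol/min

E reacted = 0.151 × 67.87 = 10.25 mol/min; ν_E = −1, so ξ = 10.25/1 = 10.25 mol/min.
Outlet amounts (n = n₀ + ν ξ):
  E: 67.87 − 1(10.25) = 57.62
  F: 0 + 2(10.25) = 20.5
  D: 50.43 (inert)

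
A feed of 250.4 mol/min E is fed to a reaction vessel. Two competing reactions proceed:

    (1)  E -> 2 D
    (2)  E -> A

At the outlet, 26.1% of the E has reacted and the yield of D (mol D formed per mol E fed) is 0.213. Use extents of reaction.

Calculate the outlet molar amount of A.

38.7 mol/min

Yield of D: 2ξ₁ / 250.4 = 0.213 → ξ₁ = 26.67 mol/min.
Conversion of E: 1ξ₁ + 1ξ₂ = 0.261 × 250.4 = 65.35 → ξ₂ = 38.69 mol/min.
Outlet amounts (n = n₀ + Σ ν·ξ):
  E: 250.4 − 1(26.67) − 1(38.69) = 185
  D: 0 + 2(26.67) = 53.34
  A: 0 + 1(38.69) = 38.69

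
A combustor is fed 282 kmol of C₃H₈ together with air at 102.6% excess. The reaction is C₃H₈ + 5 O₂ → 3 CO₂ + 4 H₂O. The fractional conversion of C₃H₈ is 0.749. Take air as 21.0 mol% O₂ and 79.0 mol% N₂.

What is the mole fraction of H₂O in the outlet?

0.0599

Stoichiometric O₂ = 5 × 282 = 1410 kmol; O₂ fed = 1410 × 2.026 = 2857 kmol.
N₂ fed = 2857 × 79/21 = 10750 kmol.
Fuel reacted = 0.749 × 282 → ξ = 211.2 kmol.
Outlet (n = n₀ + ν ξ):
  C₃H₈: 282 − 1(211.2) = 70.78
  O₂: 2857 − 5(211.2) = 1801
  N₂: 10750 (inert)
  CO₂: 0 + 3(211.2) = 633.7
  H₂O: 0 + 4(211.2) = 844.9
Total out = 14100 kmol; y_H₂O = 844.9 / 14100 = 0.05994.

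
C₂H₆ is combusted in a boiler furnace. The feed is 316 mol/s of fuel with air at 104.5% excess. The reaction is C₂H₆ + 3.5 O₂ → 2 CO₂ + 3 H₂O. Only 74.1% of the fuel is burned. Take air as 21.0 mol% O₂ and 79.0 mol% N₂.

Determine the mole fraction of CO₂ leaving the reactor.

0.0418

Stoichiometric O₂ = 3.5 × 316 = 1106 mol/s; O₂ fed = 1106 × 2.045 = 2262 mol/s.
N₂ fed = 2262 × 79/21 = 8509 mol/s.
Fuel reacted = 0.741 × 316 → ξ = 234.2 mol/s.
Outlet (n = n₀ + ν ξ):
  C₂H₆: 316 − 1(234.2) = 81.84
  O₂: 2262 − 3.5(234.2) = 1442
  N₂: 8509 (inert)
  CO₂: 0 + 2(234.2) = 468.3
  H₂O: 0 + 3(234.2) = 702.5
Total out = 11200 mol/s; y_CO₂ = 468.3 / 11200 = 0.0418.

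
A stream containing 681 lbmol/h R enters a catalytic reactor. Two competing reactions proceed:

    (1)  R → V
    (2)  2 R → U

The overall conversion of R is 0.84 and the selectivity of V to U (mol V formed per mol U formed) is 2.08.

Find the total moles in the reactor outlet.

541 lbmol/h

Conversion of R: R consumed = 0.84 × 681 = 572 lbmol/h = 1ξ₁ + 2ξ₂.
Selectivity: 1ξ₁ / (1ξ₂) = 2.08 → ξ₁ = 2.08 ξ₂.
Substitute: (1·2.08 + 2) ξ₂ = 572 → ξ₂ = 140.2 lbmol/h, ξ₁ = 291.6 lbmol/h.
Outlet amounts (n = n₀ + Σ ν·ξ):
  R: 681 − 1(291.6) − 2(140.2) = 109
  V: 0 + 1(291.6) = 291.6
  U: 0 + 1(140.2) = 140.2
Total out = 109 + 291.6 + 140.2 = 540.8 lbmol/h.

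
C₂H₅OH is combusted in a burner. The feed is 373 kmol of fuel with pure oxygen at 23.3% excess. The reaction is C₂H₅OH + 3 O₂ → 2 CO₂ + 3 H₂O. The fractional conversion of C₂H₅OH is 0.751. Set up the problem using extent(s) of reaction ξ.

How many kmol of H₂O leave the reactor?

Stoichiometric O₂ = 3 × 373 = 1119 kmol; O₂ fed = 1119 × 1.233 = 1380 kmol.
Fuel reacted = 0.751 × 373 → ξ = 280.1 kmol.
Outlet (n = n₀ + ν ξ):
  C₂H₅OH: 373 − 1(280.1) = 92.88
  O₂: 1380 − 3(280.1) = 539.4
  CO₂: 0 + 2(280.1) = 560.2
  H₂O: 0 + 3(280.1) = 840.4

840 kmol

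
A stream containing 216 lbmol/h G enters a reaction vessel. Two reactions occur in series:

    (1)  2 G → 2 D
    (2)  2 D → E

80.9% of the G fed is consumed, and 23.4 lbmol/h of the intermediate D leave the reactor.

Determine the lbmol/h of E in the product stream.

Conversion of G: G consumed = 2ξ₁ = 0.809 × 216 → ξ₁ = 87.37 lbmol/h.
D balance: n_D = 0 + 2ξ₁ − 2ξ₂ = 23.4 → ξ₂ = (2·87.37 − 23.4)/2 = 75.67 lbmol/h.
Outlet amounts (n = n₀ + Σ ν·ξ):
  G: 216 − 2(87.37) = 41.26
  D: 0 + 2(87.37) − 2(75.67) = 23.4
  E: 0 + 1(75.67) = 75.67

75.7 lbmol/h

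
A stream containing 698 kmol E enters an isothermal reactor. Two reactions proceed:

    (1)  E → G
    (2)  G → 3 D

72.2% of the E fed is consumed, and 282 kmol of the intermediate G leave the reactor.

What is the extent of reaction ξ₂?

ξ₂ = 222 kmol

Conversion of E: E consumed = 1ξ₁ = 0.722 × 698 → ξ₁ = 504 kmol.
G balance: n_G = 0 + 1ξ₁ − 1ξ₂ = 282 → ξ₂ = (1·504 − 282)/1 = 222 kmol.
Outlet amounts (n = n₀ + Σ ν·ξ):
  E: 698 − 1(504) = 194
  G: 0 + 1(504) − 1(222) = 282
  D: 0 + 3(222) = 665.9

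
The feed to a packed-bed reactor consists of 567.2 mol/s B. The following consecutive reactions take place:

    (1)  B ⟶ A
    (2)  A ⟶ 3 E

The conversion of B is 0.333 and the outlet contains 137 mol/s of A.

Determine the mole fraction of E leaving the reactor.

Conversion of B: B consumed = 1ξ₁ = 0.333 × 567.2 → ξ₁ = 188.9 mol/s.
A balance: n_A = 0 + 1ξ₁ − 1ξ₂ = 137 → ξ₂ = (1·188.9 − 137)/1 = 51.88 mol/s.
Outlet amounts (n = n₀ + Σ ν·ξ):
  B: 567.2 − 1(188.9) = 378.3
  A: 0 + 1(188.9) − 1(51.88) = 137
  E: 0 + 3(51.88) = 155.6
Total out = 671 mol/s; y_E = 155.6 / 671 = 0.232.

0.232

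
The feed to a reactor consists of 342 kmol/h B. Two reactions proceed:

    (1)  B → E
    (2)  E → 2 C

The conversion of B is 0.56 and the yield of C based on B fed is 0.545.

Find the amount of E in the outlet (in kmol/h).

Conversion of B: B consumed = 1ξ₁ = 0.56 × 342 → ξ₁ = 191.5 kmol/h.
Yield of C: 2ξ₂ / 342 = 0.545 → ξ₂ = 93.2 kmol/h.
Outlet amounts (n = n₀ + Σ ν·ξ):
  B: 342 − 1(191.5) = 150.5
  E: 0 + 1(191.5) − 1(93.2) = 98.33
  C: 0 + 2(93.2) = 186.4

98.3 kmol/h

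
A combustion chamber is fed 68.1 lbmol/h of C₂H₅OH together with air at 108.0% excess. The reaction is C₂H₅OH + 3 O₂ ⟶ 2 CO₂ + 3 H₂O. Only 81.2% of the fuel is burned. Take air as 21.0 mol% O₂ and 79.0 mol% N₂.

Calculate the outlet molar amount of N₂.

Stoichiometric O₂ = 3 × 68.1 = 204.3 lbmol/h; O₂ fed = 204.3 × 2.080 = 424.9 lbmol/h.
N₂ fed = 424.9 × 79/21 = 1599 lbmol/h.
Fuel reacted = 0.812 × 68.1 → ξ = 55.3 lbmol/h.
Outlet (n = n₀ + ν ξ):
  C₂H₅OH: 68.1 − 1(55.3) = 12.8
  O₂: 424.9 − 3(55.3) = 259.1
  N₂: 1599 (inert)
  CO₂: 0 + 2(55.3) = 110.6
  H₂O: 0 + 3(55.3) = 165.9

1600 lbmol/h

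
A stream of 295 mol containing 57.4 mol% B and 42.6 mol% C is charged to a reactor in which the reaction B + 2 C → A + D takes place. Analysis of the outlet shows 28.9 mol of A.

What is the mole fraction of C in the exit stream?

0.255

For A: n = n₀ + 1ξ → 28.9 = 0 + 1ξ, giving ξ = 28.9 mol.
Outlet amounts (n = n₀ + ν ξ):
  B: 169.3 − 1(28.9) = 140.4
  C: 125.7 − 2(28.9) = 67.87
  A: 0 + 1(28.9) = 28.9
  D: 0 + 1(28.9) = 28.9
Total out = 266.1 mol; y_C = 67.87 / 266.1 = 0.2551.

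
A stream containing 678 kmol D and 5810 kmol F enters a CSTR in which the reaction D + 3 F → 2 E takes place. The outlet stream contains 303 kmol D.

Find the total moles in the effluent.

5740 kmol

For D: n = n₀ − 1ξ → 303 = 678 − 1ξ, giving ξ = 375 kmol.
Outlet amounts (n = n₀ + ν ξ):
  D: 678 − 1(375) = 303
  F: 5810 − 3(375) = 4685
  E: 0 + 2(375) = 750
Total out = 303 + 4685 + 750 = 5738 kmol.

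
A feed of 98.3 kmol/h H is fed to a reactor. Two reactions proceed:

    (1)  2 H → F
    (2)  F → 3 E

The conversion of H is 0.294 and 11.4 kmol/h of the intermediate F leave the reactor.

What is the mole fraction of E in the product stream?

Conversion of H: H consumed = 2ξ₁ = 0.294 × 98.3 → ξ₁ = 14.45 kmol/h.
F balance: n_F = 0 + 1ξ₁ − 1ξ₂ = 11.4 → ξ₂ = (1·14.45 − 11.4)/1 = 3.05 kmol/h.
Outlet amounts (n = n₀ + Σ ν·ξ):
  H: 98.3 − 2(14.45) = 69.4
  F: 0 + 1(14.45) − 1(3.05) = 11.4
  E: 0 + 3(3.05) = 9.15
Total out = 89.95 kmol/h; y_E = 9.15 / 89.95 = 0.1017.

0.102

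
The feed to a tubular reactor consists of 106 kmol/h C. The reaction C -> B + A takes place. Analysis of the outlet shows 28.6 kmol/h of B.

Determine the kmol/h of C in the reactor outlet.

For B: n = n₀ + 1ξ → 28.6 = 0 + 1ξ, giving ξ = 28.6 kmol/h.
Outlet amounts (n = n₀ + ν ξ):
  C: 106 − 1(28.6) = 77.4
  B: 0 + 1(28.6) = 28.6
  A: 0 + 1(28.6) = 28.6

77.4 kmol/h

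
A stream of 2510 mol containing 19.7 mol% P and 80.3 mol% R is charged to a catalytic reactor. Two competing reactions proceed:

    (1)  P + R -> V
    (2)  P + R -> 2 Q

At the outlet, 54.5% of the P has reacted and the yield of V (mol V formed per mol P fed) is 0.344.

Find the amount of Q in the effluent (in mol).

Yield of V: 1ξ₁ / 494.5 = 0.344 → ξ₁ = 170.1 mol.
Conversion of P: 1ξ₁ + 1ξ₂ = 0.545 × 494.5 = 269.5 → ξ₂ = 99.39 mol.
Outlet amounts (n = n₀ + Σ ν·ξ):
  P: 494.5 − 1(170.1) − 1(99.39) = 225
  R: 2016 − 1(170.1) − 1(99.39) = 1746
  V: 0 + 1(170.1) = 170.1
  Q: 0 + 2(99.39) = 198.8

199 mol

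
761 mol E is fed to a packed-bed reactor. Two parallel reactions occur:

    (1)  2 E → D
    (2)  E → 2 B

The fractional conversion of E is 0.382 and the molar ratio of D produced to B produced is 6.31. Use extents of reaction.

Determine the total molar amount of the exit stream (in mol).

Conversion of E: E consumed = 0.382 × 761 = 290.7 mol = 2ξ₁ + 1ξ₂.
Selectivity: 1ξ₁ / (2ξ₂) = 6.31 → ξ₁ = 12.62 ξ₂.
Substitute: (2·12.62 + 1) ξ₂ = 290.7 → ξ₂ = 11.08 mol, ξ₁ = 139.8 mol.
Outlet amounts (n = n₀ + Σ ν·ξ):
  E: 761 − 2(139.8) − 1(11.08) = 470.3
  D: 0 + 1(139.8) = 139.8
  B: 0 + 2(11.08) = 22.16
Total out = 470.3 + 139.8 + 22.16 = 632.3 mol.

632 mol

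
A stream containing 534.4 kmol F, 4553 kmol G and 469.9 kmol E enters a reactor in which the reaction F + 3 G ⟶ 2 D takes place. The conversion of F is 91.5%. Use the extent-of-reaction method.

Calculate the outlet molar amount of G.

F reacted = 0.915 × 534.4 = 489 kmol; ν_F = −1, so ξ = 489/1 = 489 kmol.
Outlet amounts (n = n₀ + ν ξ):
  F: 534.4 − 1(489) = 45.42
  G: 4553 − 3(489) = 3086
  D: 0 + 2(489) = 978
  E: 469.9 (inert)

3090 kmol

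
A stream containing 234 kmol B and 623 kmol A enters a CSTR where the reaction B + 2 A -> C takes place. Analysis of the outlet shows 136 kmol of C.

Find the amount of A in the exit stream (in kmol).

351 kmol

For C: n = n₀ + 1ξ → 136 = 0 + 1ξ, giving ξ = 136 kmol.
Outlet amounts (n = n₀ + ν ξ):
  B: 234 − 1(136) = 98
  A: 623 − 2(136) = 351
  C: 0 + 1(136) = 136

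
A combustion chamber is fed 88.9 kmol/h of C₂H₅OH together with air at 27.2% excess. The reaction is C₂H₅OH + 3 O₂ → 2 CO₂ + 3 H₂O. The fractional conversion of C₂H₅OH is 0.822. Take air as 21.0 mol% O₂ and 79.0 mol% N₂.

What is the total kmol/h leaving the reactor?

Stoichiometric O₂ = 3 × 88.9 = 266.7 kmol/h; O₂ fed = 266.7 × 1.272 = 339.2 kmol/h.
N₂ fed = 339.2 × 79/21 = 1276 kmol/h.
Fuel reacted = 0.822 × 88.9 → ξ = 73.08 kmol/h.
Outlet (n = n₀ + ν ξ):
  C₂H₅OH: 88.9 − 1(73.08) = 15.82
  O₂: 339.2 − 3(73.08) = 120
  N₂: 1276 (inert)
  CO₂: 0 + 2(73.08) = 146.2
  H₂O: 0 + 3(73.08) = 219.2
Total out = 15.82 + 120 + 1276 + 146.2 + 219.2 = 1777 kmol/h.

1780 kmol/h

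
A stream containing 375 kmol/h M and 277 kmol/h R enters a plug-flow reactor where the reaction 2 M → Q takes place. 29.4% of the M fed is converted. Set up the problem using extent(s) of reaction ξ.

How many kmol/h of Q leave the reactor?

M reacted = 0.294 × 375 = 110.2 kmol/h; ν_M = −2, so ξ = 110.2/2 = 55.12 kmol/h.
Outlet amounts (n = n₀ + ν ξ):
  M: 375 − 2(55.12) = 264.8
  Q: 0 + 1(55.12) = 55.12
  R: 277 (inert)

55.1 kmol/h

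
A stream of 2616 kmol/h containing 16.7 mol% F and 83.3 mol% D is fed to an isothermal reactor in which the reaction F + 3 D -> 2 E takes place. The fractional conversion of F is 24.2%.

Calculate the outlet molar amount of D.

1860 kmol/h

F reacted = 0.242 × 436.9 = 105.7 kmol/h; ν_F = −1, so ξ = 105.7/1 = 105.7 kmol/h.
Outlet amounts (n = n₀ + ν ξ):
  F: 436.9 − 1(105.7) = 331.1
  D: 2179 − 3(105.7) = 1862
  E: 0 + 2(105.7) = 211.4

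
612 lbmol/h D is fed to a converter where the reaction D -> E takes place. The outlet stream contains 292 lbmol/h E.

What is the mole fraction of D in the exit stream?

0.523

For E: n = n₀ + 1ξ → 292 = 0 + 1ξ, giving ξ = 292 lbmol/h.
Outlet amounts (n = n₀ + ν ξ):
  D: 612 − 1(292) = 320
  E: 0 + 1(292) = 292
Total out = 612 lbmol/h; y_D = 320 / 612 = 0.5229.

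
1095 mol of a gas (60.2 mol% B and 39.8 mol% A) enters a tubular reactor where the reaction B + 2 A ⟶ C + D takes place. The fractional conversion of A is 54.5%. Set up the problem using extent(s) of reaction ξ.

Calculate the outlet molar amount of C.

A reacted = 0.545 × 435.8 = 237.5 mol; ν_A = −2, so ξ = 237.5/2 = 118.8 mol.
Outlet amounts (n = n₀ + ν ξ):
  B: 659.2 − 1(118.8) = 540.4
  A: 435.8 − 2(118.8) = 198.3
  C: 0 + 1(118.8) = 118.8
  D: 0 + 1(118.8) = 118.8

119 mol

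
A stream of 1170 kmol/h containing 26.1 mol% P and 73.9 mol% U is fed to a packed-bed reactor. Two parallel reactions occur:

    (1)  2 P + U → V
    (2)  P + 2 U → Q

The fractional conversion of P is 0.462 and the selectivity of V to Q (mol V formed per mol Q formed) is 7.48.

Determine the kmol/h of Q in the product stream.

Conversion of P: P consumed = 0.462 × 305.4 = 141.1 kmol/h = 2ξ₁ + 1ξ₂.
Selectivity: 1ξ₁ / (1ξ₂) = 7.48 → ξ₁ = 7.48 ξ₂.
Substitute: (2·7.48 + 1) ξ₂ = 141.1 → ξ₂ = 8.84 kmol/h, ξ₁ = 66.12 kmol/h.
Outlet amounts (n = n₀ + Σ ν·ξ):
  P: 305.4 − 2(66.12) − 1(8.84) = 164.3
  U: 864.6 − 1(66.12) − 2(8.84) = 780.8
  V: 0 + 1(66.12) = 66.12
  Q: 0 + 1(8.84) = 8.84

8.84 kmol/h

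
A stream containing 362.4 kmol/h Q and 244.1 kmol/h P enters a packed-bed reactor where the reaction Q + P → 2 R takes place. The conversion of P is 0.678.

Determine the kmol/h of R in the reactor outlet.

331 kmol/h

P reacted = 0.678 × 244.1 = 165.5 kmol/h; ν_P = −1, so ξ = 165.5/1 = 165.5 kmol/h.
Outlet amounts (n = n₀ + ν ξ):
  Q: 362.4 − 1(165.5) = 196.9
  P: 244.1 − 1(165.5) = 78.6
  R: 0 + 2(165.5) = 331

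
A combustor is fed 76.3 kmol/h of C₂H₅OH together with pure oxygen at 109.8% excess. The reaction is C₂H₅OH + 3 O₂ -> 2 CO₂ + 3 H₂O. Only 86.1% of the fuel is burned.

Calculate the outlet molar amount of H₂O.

Stoichiometric O₂ = 3 × 76.3 = 228.9 kmol/h; O₂ fed = 228.9 × 2.098 = 480.2 kmol/h.
Fuel reacted = 0.861 × 76.3 → ξ = 65.69 kmol/h.
Outlet (n = n₀ + ν ξ):
  C₂H₅OH: 76.3 − 1(65.69) = 10.61
  O₂: 480.2 − 3(65.69) = 283.1
  CO₂: 0 + 2(65.69) = 131.4
  H₂O: 0 + 3(65.69) = 197.1

197 kmol/h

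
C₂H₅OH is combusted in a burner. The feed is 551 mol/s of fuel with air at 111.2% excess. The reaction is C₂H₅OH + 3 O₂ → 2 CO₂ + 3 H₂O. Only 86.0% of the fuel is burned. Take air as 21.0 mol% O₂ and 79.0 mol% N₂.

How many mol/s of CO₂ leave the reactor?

Stoichiometric O₂ = 3 × 551 = 1653 mol/s; O₂ fed = 1653 × 2.112 = 3491 mol/s.
N₂ fed = 3491 × 79/21 = 13130 mol/s.
Fuel reacted = 0.86 × 551 → ξ = 473.9 mol/s.
Outlet (n = n₀ + ν ξ):
  C₂H₅OH: 551 − 1(473.9) = 77.14
  O₂: 3491 − 3(473.9) = 2070
  N₂: 13130 (inert)
  CO₂: 0 + 2(473.9) = 947.7
  H₂O: 0 + 3(473.9) = 1422

948 mol/s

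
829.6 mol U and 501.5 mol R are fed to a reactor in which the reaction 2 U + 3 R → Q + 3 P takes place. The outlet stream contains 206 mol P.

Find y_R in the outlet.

For P: n = n₀ + 3ξ → 206 = 0 + 3ξ, giving ξ = 68.67 mol.
Outlet amounts (n = n₀ + ν ξ):
  U: 829.6 − 2(68.67) = 692.3
  R: 501.5 − 3(68.67) = 295.5
  Q: 0 + 1(68.67) = 68.67
  P: 0 + 3(68.67) = 206
Total out = 1262 mol; y_R = 295.5 / 1262 = 0.2341.

0.234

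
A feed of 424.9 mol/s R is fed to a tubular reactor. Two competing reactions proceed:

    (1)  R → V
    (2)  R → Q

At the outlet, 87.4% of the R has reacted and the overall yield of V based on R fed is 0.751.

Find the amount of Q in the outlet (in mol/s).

52.3 mol/s

Yield of V: 1ξ₁ / 424.9 = 0.751 → ξ₁ = 319.1 mol/s.
Conversion of R: 1ξ₁ + 1ξ₂ = 0.874 × 424.9 = 371.4 → ξ₂ = 52.26 mol/s.
Outlet amounts (n = n₀ + Σ ν·ξ):
  R: 424.9 − 1(319.1) − 1(52.26) = 53.54
  V: 0 + 1(319.1) = 319.1
  Q: 0 + 1(52.26) = 52.26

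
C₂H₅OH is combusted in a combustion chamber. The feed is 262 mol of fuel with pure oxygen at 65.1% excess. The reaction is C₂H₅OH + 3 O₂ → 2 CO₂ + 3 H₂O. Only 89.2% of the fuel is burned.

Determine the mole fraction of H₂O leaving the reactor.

Stoichiometric O₂ = 3 × 262 = 786 mol; O₂ fed = 786 × 1.651 = 1298 mol.
Fuel reacted = 0.892 × 262 → ξ = 233.7 mol.
Outlet (n = n₀ + ν ξ):
  C₂H₅OH: 262 − 1(233.7) = 28.3
  O₂: 1298 − 3(233.7) = 596.6
  CO₂: 0 + 2(233.7) = 467.4
  H₂O: 0 + 3(233.7) = 701.1
Total out = 1793 mol; y_H₂O = 701.1 / 1793 = 0.3909.

0.391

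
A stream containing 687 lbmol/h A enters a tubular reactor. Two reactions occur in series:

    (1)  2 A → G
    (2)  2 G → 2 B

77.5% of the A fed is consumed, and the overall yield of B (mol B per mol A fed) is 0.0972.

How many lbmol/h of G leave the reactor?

199 lbmol/h

Conversion of A: A consumed = 2ξ₁ = 0.775 × 687 → ξ₁ = 266.2 lbmol/h.
Yield of B: 2ξ₂ / 687 = 0.0972 → ξ₂ = 33.39 lbmol/h.
Outlet amounts (n = n₀ + Σ ν·ξ):
  A: 687 − 2(266.2) = 154.6
  G: 0 + 1(266.2) − 2(33.39) = 199.4
  B: 0 + 2(33.39) = 66.78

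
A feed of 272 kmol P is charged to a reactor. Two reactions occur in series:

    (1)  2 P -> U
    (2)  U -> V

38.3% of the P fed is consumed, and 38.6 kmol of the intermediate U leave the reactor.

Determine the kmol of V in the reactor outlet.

13.5 kmol

Conversion of P: P consumed = 2ξ₁ = 0.383 × 272 → ξ₁ = 52.09 kmol.
U balance: n_U = 0 + 1ξ₁ − 1ξ₂ = 38.6 → ξ₂ = (1·52.09 − 38.6)/1 = 13.49 kmol.
Outlet amounts (n = n₀ + Σ ν·ξ):
  P: 272 − 2(52.09) = 167.8
  U: 0 + 1(52.09) − 1(13.49) = 38.6
  V: 0 + 1(13.49) = 13.49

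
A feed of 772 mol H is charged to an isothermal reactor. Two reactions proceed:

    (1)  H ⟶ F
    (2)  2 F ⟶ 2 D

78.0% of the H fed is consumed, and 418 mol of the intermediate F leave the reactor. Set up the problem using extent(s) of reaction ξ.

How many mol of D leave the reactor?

184 mol

Conversion of H: H consumed = 1ξ₁ = 0.78 × 772 → ξ₁ = 602.2 mol.
F balance: n_F = 0 + 1ξ₁ − 2ξ₂ = 418 → ξ₂ = (1·602.2 − 418)/2 = 92.08 mol.
Outlet amounts (n = n₀ + Σ ν·ξ):
  H: 772 − 1(602.2) = 169.8
  F: 0 + 1(602.2) − 2(92.08) = 418
  D: 0 + 2(92.08) = 184.2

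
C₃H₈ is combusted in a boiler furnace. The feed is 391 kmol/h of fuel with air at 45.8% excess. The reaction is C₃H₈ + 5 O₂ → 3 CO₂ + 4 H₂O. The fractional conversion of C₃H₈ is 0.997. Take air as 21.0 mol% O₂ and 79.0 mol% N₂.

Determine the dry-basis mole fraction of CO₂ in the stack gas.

0.0914

Stoichiometric O₂ = 5 × 391 = 1955 kmol/h; O₂ fed = 1955 × 1.458 = 2850 kmol/h.
N₂ fed = 2850 × 79/21 = 10720 kmol/h.
Fuel reacted = 0.997 × 391 → ξ = 389.8 kmol/h.
Outlet (n = n₀ + ν ξ):
  C₃H₈: 391 − 1(389.8) = 1.173
  O₂: 2850 − 5(389.8) = 901.3
  N₂: 10720 (inert)
  CO₂: 0 + 3(389.8) = 1169
  H₂O: 0 + 4(389.8) = 1559
Dry total = 12790 kmol/h; y_CO₂ (dry) = 1169 / 12790 = 0.0914.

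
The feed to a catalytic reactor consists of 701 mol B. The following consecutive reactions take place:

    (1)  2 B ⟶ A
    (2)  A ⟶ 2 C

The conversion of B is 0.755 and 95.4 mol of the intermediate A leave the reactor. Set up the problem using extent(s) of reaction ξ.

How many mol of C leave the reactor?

338 mol

Conversion of B: B consumed = 2ξ₁ = 0.755 × 701 → ξ₁ = 264.6 mol.
A balance: n_A = 0 + 1ξ₁ − 1ξ₂ = 95.4 → ξ₂ = (1·264.6 − 95.4)/1 = 169.2 mol.
Outlet amounts (n = n₀ + Σ ν·ξ):
  B: 701 − 2(264.6) = 171.7
  A: 0 + 1(264.6) − 1(169.2) = 95.4
  C: 0 + 2(169.2) = 338.5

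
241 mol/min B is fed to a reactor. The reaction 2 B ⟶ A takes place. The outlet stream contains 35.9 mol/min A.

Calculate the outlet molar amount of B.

For A: n = n₀ + 1ξ → 35.9 = 0 + 1ξ, giving ξ = 35.9 mol/min.
Outlet amounts (n = n₀ + ν ξ):
  B: 241 − 2(35.9) = 169.2
  A: 0 + 1(35.9) = 35.9

169 mol/min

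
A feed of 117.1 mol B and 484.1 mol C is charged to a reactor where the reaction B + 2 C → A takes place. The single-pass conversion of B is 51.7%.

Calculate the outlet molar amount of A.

60.5 mol

B reacted = 0.517 × 117.1 = 60.54 mol; ν_B = −1, so ξ = 60.54/1 = 60.54 mol.
Outlet amounts (n = n₀ + ν ξ):
  B: 117.1 − 1(60.54) = 56.56
  C: 484.1 − 2(60.54) = 363
  A: 0 + 1(60.54) = 60.54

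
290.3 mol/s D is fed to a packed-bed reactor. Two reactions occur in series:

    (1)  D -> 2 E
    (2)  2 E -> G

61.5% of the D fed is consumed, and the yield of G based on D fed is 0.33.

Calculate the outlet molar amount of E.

Conversion of D: D consumed = 1ξ₁ = 0.615 × 290.3 → ξ₁ = 178.5 mol/s.
Yield of G: 1ξ₂ / 290.3 = 0.33 → ξ₂ = 95.8 mol/s.
Outlet amounts (n = n₀ + Σ ν·ξ):
  D: 290.3 − 1(178.5) = 111.8
  E: 0 + 2(178.5) − 2(95.8) = 165.5
  G: 0 + 1(95.8) = 95.8

165 mol/s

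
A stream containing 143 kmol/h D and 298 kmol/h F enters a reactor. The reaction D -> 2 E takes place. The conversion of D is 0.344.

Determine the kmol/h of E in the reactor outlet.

98.4 kmol/h

D reacted = 0.344 × 143 = 49.19 kmol/h; ν_D = −1, so ξ = 49.19/1 = 49.19 kmol/h.
Outlet amounts (n = n₀ + ν ξ):
  D: 143 − 1(49.19) = 93.81
  E: 0 + 2(49.19) = 98.38
  F: 298 (inert)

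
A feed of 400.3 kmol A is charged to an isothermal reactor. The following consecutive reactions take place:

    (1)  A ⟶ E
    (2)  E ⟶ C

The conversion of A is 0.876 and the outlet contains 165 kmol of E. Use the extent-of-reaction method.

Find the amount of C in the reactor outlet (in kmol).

186 kmol

Conversion of A: A consumed = 1ξ₁ = 0.876 × 400.3 → ξ₁ = 350.7 kmol.
E balance: n_E = 0 + 1ξ₁ − 1ξ₂ = 165 → ξ₂ = (1·350.7 − 165)/1 = 185.7 kmol.
Outlet amounts (n = n₀ + Σ ν·ξ):
  A: 400.3 − 1(350.7) = 49.64
  E: 0 + 1(350.7) − 1(185.7) = 165
  C: 0 + 1(185.7) = 185.7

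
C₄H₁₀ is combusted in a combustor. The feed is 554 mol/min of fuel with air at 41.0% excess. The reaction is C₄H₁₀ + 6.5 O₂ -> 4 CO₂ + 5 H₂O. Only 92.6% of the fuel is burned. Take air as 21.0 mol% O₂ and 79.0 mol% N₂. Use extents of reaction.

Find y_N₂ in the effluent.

Stoichiometric O₂ = 6.5 × 554 = 3601 mol/min; O₂ fed = 3601 × 1.410 = 5077 mol/min.
N₂ fed = 5077 × 79/21 = 19100 mol/min.
Fuel reacted = 0.926 × 554 → ξ = 513 mol/min.
Outlet (n = n₀ + ν ξ):
  C₄H₁₀: 554 − 1(513) = 41
  O₂: 5077 − 6.5(513) = 1743
  N₂: 19100 (inert)
  CO₂: 0 + 4(513) = 2052
  H₂O: 0 + 5(513) = 2565
Total out = 25500 mol/min; y_N₂ = 19100 / 25500 = 0.749.

0.749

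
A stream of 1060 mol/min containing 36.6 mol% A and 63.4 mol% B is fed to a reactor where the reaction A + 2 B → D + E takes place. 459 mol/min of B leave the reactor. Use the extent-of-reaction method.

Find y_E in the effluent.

0.112

For B: n = n₀ − 2ξ → 459 = 672 − 2ξ, giving ξ = 106.5 mol/min.
Outlet amounts (n = n₀ + ν ξ):
  A: 388 − 1(106.5) = 281.4
  B: 672 − 2(106.5) = 459
  D: 0 + 1(106.5) = 106.5
  E: 0 + 1(106.5) = 106.5
Total out = 953.5 mol/min; y_E = 106.5 / 953.5 = 0.1117.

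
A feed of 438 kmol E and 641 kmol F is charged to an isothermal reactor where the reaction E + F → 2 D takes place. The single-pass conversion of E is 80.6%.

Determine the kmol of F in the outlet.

E reacted = 0.806 × 438 = 353 kmol; ν_E = −1, so ξ = 353/1 = 353 kmol.
Outlet amounts (n = n₀ + ν ξ):
  E: 438 − 1(353) = 84.97
  F: 641 − 1(353) = 288
  D: 0 + 2(353) = 706.1

288 kmol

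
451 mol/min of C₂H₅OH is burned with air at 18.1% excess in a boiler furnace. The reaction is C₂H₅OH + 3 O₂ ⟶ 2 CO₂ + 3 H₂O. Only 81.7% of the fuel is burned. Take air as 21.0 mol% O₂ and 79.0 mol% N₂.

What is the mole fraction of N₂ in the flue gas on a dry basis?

Stoichiometric O₂ = 3 × 451 = 1353 mol/min; O₂ fed = 1353 × 1.181 = 1598 mol/min.
N₂ fed = 1598 × 79/21 = 6011 mol/min.
Fuel reacted = 0.817 × 451 → ξ = 368.5 mol/min.
Outlet (n = n₀ + ν ξ):
  C₂H₅OH: 451 − 1(368.5) = 82.53
  O₂: 1598 − 3(368.5) = 492.5
  N₂: 6011 (inert)
  CO₂: 0 + 2(368.5) = 736.9
  H₂O: 0 + 3(368.5) = 1105
Dry total = 7323 mol/min; y_N₂ (dry) = 6011 / 7323 = 0.8208.

0.821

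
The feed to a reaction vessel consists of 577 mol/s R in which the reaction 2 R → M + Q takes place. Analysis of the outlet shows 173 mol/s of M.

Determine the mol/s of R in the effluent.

For M: n = n₀ + 1ξ → 173 = 0 + 1ξ, giving ξ = 173 mol/s.
Outlet amounts (n = n₀ + ν ξ):
  R: 577 − 2(173) = 231
  M: 0 + 1(173) = 173
  Q: 0 + 1(173) = 173

231 mol/s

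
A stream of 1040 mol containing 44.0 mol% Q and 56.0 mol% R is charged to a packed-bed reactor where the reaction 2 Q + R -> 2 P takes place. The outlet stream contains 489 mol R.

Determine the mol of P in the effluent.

For R: n = n₀ − 1ξ → 489 = 582.4 − 1ξ, giving ξ = 93.4 mol.
Outlet amounts (n = n₀ + ν ξ):
  Q: 457.6 − 2(93.4) = 270.8
  R: 582.4 − 1(93.4) = 489
  P: 0 + 2(93.4) = 186.8

187 mol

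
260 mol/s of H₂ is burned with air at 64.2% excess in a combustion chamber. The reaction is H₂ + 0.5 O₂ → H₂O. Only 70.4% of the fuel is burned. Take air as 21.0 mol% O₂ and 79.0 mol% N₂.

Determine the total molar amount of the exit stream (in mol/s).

1180 mol/s

Stoichiometric O₂ = 0.5 × 260 = 130 mol/s; O₂ fed = 130 × 1.642 = 213.5 mol/s.
N₂ fed = 213.5 × 79/21 = 803 mol/s.
Fuel reacted = 0.704 × 260 → ξ = 183 mol/s.
Outlet (n = n₀ + ν ξ):
  H₂: 260 − 1(183) = 76.96
  O₂: 213.5 − 0.5(183) = 121.9
  N₂: 803 (inert)
  H₂O: 0 + 1(183) = 183
Total out = 76.96 + 121.9 + 803 + 183 = 1185 mol/s.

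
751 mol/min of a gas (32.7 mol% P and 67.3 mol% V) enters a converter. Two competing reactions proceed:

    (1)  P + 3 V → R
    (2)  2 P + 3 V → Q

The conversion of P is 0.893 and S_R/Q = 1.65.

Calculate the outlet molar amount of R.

99.1 mol/min

Conversion of P: P consumed = 0.893 × 245.6 = 219.3 mol/min = 1ξ₁ + 2ξ₂.
Selectivity: 1ξ₁ / (1ξ₂) = 1.65 → ξ₁ = 1.65 ξ₂.
Substitute: (1·1.65 + 2) ξ₂ = 219.3 → ξ₂ = 60.08 mol/min, ξ₁ = 99.14 mol/min.
Outlet amounts (n = n₀ + Σ ν·ξ):
  P: 245.6 − 1(99.14) − 2(60.08) = 26.28
  V: 505.4 − 3(99.14) − 3(60.08) = 27.77
  R: 0 + 1(99.14) = 99.14
  Q: 0 + 1(60.08) = 60.08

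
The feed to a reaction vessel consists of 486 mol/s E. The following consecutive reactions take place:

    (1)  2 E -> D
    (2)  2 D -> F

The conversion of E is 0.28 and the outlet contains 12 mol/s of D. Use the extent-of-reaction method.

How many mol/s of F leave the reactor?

28 mol/s

Conversion of E: E consumed = 2ξ₁ = 0.28 × 486 → ξ₁ = 68.04 mol/s.
D balance: n_D = 0 + 1ξ₁ − 2ξ₂ = 12 → ξ₂ = (1·68.04 − 12)/2 = 28.02 mol/s.
Outlet amounts (n = n₀ + Σ ν·ξ):
  E: 486 − 2(68.04) = 349.9
  D: 0 + 1(68.04) − 2(28.02) = 12
  F: 0 + 1(28.02) = 28.02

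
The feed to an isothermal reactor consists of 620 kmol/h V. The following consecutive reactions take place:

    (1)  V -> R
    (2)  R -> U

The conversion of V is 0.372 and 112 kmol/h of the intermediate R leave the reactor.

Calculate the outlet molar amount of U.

119 kmol/h

Conversion of V: V consumed = 1ξ₁ = 0.372 × 620 → ξ₁ = 230.6 kmol/h.
R balance: n_R = 0 + 1ξ₁ − 1ξ₂ = 112 → ξ₂ = (1·230.6 − 112)/1 = 118.6 kmol/h.
Outlet amounts (n = n₀ + Σ ν·ξ):
  V: 620 − 1(230.6) = 389.4
  R: 0 + 1(230.6) − 1(118.6) = 112
  U: 0 + 1(118.6) = 118.6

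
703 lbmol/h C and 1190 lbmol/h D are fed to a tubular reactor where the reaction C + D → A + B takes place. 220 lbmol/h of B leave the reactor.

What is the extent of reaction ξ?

ξ = 220 lbmol/h

For B: n = n₀ + 1ξ → 220 = 0 + 1ξ, giving ξ = 220 lbmol/h.
Outlet amounts (n = n₀ + ν ξ):
  C: 703 − 1(220) = 483
  D: 1190 − 1(220) = 970
  A: 0 + 1(220) = 220
  B: 0 + 1(220) = 220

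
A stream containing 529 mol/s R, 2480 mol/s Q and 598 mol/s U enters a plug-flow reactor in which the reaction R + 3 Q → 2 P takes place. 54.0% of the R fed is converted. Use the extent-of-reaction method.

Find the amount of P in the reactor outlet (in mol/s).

R reacted = 0.54 × 529 = 285.7 mol/s; ν_R = −1, so ξ = 285.7/1 = 285.7 mol/s.
Outlet amounts (n = n₀ + ν ξ):
  R: 529 − 1(285.7) = 243.3
  Q: 2480 − 3(285.7) = 1623
  P: 0 + 2(285.7) = 571.3
  U: 598 (inert)

571 mol/s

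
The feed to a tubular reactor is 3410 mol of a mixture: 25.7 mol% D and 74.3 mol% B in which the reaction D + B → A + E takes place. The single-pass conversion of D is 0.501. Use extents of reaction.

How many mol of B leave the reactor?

D reacted = 0.501 × 876.4 = 439.1 mol; ν_D = −1, so ξ = 439.1/1 = 439.1 mol.
Outlet amounts (n = n₀ + ν ξ):
  D: 876.4 − 1(439.1) = 437.3
  B: 2534 − 1(439.1) = 2095
  A: 0 + 1(439.1) = 439.1
  E: 0 + 1(439.1) = 439.1

2090 mol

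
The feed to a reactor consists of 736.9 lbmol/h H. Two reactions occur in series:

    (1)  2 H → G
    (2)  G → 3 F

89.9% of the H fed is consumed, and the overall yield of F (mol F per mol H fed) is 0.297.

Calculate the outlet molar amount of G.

258 lbmol/h

Conversion of H: H consumed = 2ξ₁ = 0.899 × 736.9 → ξ₁ = 331.2 lbmol/h.
Yield of F: 3ξ₂ / 736.9 = 0.297 → ξ₂ = 72.95 lbmol/h.
Outlet amounts (n = n₀ + Σ ν·ξ):
  H: 736.9 − 2(331.2) = 74.43
  G: 0 + 1(331.2) − 1(72.95) = 258.3
  F: 0 + 3(72.95) = 218.9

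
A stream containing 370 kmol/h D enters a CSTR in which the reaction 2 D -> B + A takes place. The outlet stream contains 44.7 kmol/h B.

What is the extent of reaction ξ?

For B: n = n₀ + 1ξ → 44.7 = 0 + 1ξ, giving ξ = 44.7 kmol/h.
Outlet amounts (n = n₀ + ν ξ):
  D: 370 − 2(44.7) = 280.6
  B: 0 + 1(44.7) = 44.7
  A: 0 + 1(44.7) = 44.7

ξ = 44.7 kmol/h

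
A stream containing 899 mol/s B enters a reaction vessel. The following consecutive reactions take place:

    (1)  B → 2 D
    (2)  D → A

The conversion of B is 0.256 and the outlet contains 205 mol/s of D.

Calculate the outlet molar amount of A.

Conversion of B: B consumed = 1ξ₁ = 0.256 × 899 → ξ₁ = 230.1 mol/s.
D balance: n_D = 0 + 2ξ₁ − 1ξ₂ = 205 → ξ₂ = (2·230.1 − 205)/1 = 255.3 mol/s.
Outlet amounts (n = n₀ + Σ ν·ξ):
  B: 899 − 1(230.1) = 668.9
  D: 0 + 2(230.1) − 1(255.3) = 205
  A: 0 + 1(255.3) = 255.3

255 mol/s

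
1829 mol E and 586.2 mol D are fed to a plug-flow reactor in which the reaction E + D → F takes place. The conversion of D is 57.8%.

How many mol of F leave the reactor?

D reacted = 0.578 × 586.2 = 338.8 mol; ν_D = −1, so ξ = 338.8/1 = 338.8 mol.
Outlet amounts (n = n₀ + ν ξ):
  E: 1829 − 1(338.8) = 1490
  D: 586.2 − 1(338.8) = 247.4
  F: 0 + 1(338.8) = 338.8

339 mol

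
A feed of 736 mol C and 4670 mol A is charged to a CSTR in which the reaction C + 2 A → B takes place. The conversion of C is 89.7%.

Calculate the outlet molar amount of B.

C reacted = 0.897 × 736 = 660.2 mol; ν_C = −1, so ξ = 660.2/1 = 660.2 mol.
Outlet amounts (n = n₀ + ν ξ):
  C: 736 − 1(660.2) = 75.81
  A: 4670 − 2(660.2) = 3350
  B: 0 + 1(660.2) = 660.2

660 mol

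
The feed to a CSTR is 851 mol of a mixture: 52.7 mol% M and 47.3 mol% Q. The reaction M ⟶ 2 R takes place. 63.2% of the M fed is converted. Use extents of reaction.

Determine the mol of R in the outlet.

567 mol

M reacted = 0.632 × 448.5 = 283.4 mol; ν_M = −1, so ξ = 283.4/1 = 283.4 mol.
Outlet amounts (n = n₀ + ν ξ):
  M: 448.5 − 1(283.4) = 165
  R: 0 + 2(283.4) = 566.9
  Q: 402.5 (inert)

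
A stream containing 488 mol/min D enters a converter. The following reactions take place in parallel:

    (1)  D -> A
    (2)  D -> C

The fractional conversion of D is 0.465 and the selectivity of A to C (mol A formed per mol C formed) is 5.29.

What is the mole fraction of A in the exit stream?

Conversion of D: D consumed = 0.465 × 488 = 226.9 mol/min = 1ξ₁ + 1ξ₂.
Selectivity: 1ξ₁ / (1ξ₂) = 5.29 → ξ₁ = 5.29 ξ₂.
Substitute: (1·5.29 + 1) ξ₂ = 226.9 → ξ₂ = 36.08 mol/min, ξ₁ = 190.8 mol/min.
Outlet amounts (n = n₀ + Σ ν·ξ):
  D: 488 − 1(190.8) − 1(36.08) = 261.1
  A: 0 + 1(190.8) = 190.8
  C: 0 + 1(36.08) = 36.08
Total out = 488 mol/min; y_A = 190.8 / 488 = 0.3911.

0.391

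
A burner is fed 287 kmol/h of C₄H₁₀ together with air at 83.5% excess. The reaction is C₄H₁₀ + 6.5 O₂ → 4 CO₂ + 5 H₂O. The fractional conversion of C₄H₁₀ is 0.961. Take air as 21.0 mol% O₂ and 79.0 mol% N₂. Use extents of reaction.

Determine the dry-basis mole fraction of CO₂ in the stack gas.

0.0706

Stoichiometric O₂ = 6.5 × 287 = 1866 kmol/h; O₂ fed = 1866 × 1.835 = 3423 kmol/h.
N₂ fed = 3423 × 79/21 = 12880 kmol/h.
Fuel reacted = 0.961 × 287 → ξ = 275.8 kmol/h.
Outlet (n = n₀ + ν ξ):
  C₄H₁₀: 287 − 1(275.8) = 11.19
  O₂: 3423 − 6.5(275.8) = 1630
  N₂: 12880 (inert)
  CO₂: 0 + 4(275.8) = 1103
  H₂O: 0 + 5(275.8) = 1379
Dry total = 15620 kmol/h; y_CO₂ (dry) = 1103 / 15620 = 0.07062.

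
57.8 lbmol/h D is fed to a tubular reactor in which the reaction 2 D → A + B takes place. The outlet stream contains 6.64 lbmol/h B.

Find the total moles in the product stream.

For B: n = n₀ + 1ξ → 6.64 = 0 + 1ξ, giving ξ = 6.64 lbmol/h.
Outlet amounts (n = n₀ + ν ξ):
  D: 57.8 − 2(6.64) = 44.52
  A: 0 + 1(6.64) = 6.64
  B: 0 + 1(6.64) = 6.64
Total out = 44.52 + 6.64 + 6.64 = 57.8 lbmol/h.

57.8 lbmol/h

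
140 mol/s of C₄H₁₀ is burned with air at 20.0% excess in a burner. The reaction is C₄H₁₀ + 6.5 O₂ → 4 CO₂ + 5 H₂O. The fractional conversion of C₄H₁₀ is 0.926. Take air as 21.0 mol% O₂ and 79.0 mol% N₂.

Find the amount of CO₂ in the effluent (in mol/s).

Stoichiometric O₂ = 6.5 × 140 = 910 mol/s; O₂ fed = 910 × 1.200 = 1092 mol/s.
N₂ fed = 1092 × 79/21 = 4108 mol/s.
Fuel reacted = 0.926 × 140 → ξ = 129.6 mol/s.
Outlet (n = n₀ + ν ξ):
  C₄H₁₀: 140 − 1(129.6) = 10.36
  O₂: 1092 − 6.5(129.6) = 249.3
  N₂: 4108 (inert)
  CO₂: 0 + 4(129.6) = 518.6
  H₂O: 0 + 5(129.6) = 648.2

519 mol/s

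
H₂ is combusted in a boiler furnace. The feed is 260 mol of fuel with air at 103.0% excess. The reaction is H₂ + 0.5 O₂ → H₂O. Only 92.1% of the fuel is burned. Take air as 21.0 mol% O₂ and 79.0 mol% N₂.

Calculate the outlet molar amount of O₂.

Stoichiometric O₂ = 0.5 × 260 = 130 mol; O₂ fed = 130 × 2.030 = 263.9 mol.
N₂ fed = 263.9 × 79/21 = 992.8 mol.
Fuel reacted = 0.921 × 260 → ξ = 239.5 mol.
Outlet (n = n₀ + ν ξ):
  H₂: 260 − 1(239.5) = 20.54
  O₂: 263.9 − 0.5(239.5) = 144.2
  N₂: 992.8 (inert)
  H₂O: 0 + 1(239.5) = 239.5

144 mol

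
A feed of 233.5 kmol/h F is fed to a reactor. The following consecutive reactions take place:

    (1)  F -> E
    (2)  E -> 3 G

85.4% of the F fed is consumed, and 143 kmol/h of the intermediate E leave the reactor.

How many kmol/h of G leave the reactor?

169 kmol/h

Conversion of F: F consumed = 1ξ₁ = 0.854 × 233.5 → ξ₁ = 199.4 kmol/h.
E balance: n_E = 0 + 1ξ₁ − 1ξ₂ = 143 → ξ₂ = (1·199.4 − 143)/1 = 56.41 kmol/h.
Outlet amounts (n = n₀ + Σ ν·ξ):
  F: 233.5 − 1(199.4) = 34.09
  E: 0 + 1(199.4) − 1(56.41) = 143
  G: 0 + 3(56.41) = 169.2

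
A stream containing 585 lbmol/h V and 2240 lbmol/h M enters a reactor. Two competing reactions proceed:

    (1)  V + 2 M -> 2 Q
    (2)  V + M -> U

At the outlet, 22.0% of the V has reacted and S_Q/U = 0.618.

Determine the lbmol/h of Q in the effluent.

Conversion of V: V consumed = 0.22 × 585 = 128.7 lbmol/h = 1ξ₁ + 1ξ₂.
Selectivity: 2ξ₁ / (1ξ₂) = 0.618 → ξ₁ = 0.309 ξ₂.
Substitute: (1·0.309 + 1) ξ₂ = 128.7 → ξ₂ = 98.32 lbmol/h, ξ₁ = 30.38 lbmol/h.
Outlet amounts (n = n₀ + Σ ν·ξ):
  V: 585 − 1(30.38) − 1(98.32) = 456.3
  M: 2240 − 2(30.38) − 1(98.32) = 2081
  Q: 0 + 2(30.38) = 60.76
  U: 0 + 1(98.32) = 98.32

60.8 lbmol/h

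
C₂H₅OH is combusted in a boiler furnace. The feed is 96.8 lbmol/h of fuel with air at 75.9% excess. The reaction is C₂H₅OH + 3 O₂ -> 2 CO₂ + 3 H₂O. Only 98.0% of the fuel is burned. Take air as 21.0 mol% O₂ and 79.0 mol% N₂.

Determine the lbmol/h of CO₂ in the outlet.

190 lbmol/h

Stoichiometric O₂ = 3 × 96.8 = 290.4 lbmol/h; O₂ fed = 290.4 × 1.759 = 510.8 lbmol/h.
N₂ fed = 510.8 × 79/21 = 1922 lbmol/h.
Fuel reacted = 0.98 × 96.8 → ξ = 94.86 lbmol/h.
Outlet (n = n₀ + ν ξ):
  C₂H₅OH: 96.8 − 1(94.86) = 1.936
  O₂: 510.8 − 3(94.86) = 226.2
  N₂: 1922 (inert)
  CO₂: 0 + 2(94.86) = 189.7
  H₂O: 0 + 3(94.86) = 284.6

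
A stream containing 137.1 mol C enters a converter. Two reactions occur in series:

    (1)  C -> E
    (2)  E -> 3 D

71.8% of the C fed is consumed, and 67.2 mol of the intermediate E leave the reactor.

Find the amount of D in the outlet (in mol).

Conversion of C: C consumed = 1ξ₁ = 0.718 × 137.1 → ξ₁ = 98.44 mol.
E balance: n_E = 0 + 1ξ₁ − 1ξ₂ = 67.2 → ξ₂ = (1·98.44 − 67.2)/1 = 31.24 mol.
Outlet amounts (n = n₀ + Σ ν·ξ):
  C: 137.1 − 1(98.44) = 38.66
  E: 0 + 1(98.44) − 1(31.24) = 67.2
  D: 0 + 3(31.24) = 93.71

93.7 mol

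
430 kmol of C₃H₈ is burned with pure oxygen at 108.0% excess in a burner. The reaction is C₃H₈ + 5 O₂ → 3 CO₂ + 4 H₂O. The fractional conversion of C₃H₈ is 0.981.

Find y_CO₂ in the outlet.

0.238

Stoichiometric O₂ = 5 × 430 = 2150 kmol; O₂ fed = 2150 × 2.080 = 4472 kmol.
Fuel reacted = 0.981 × 430 → ξ = 421.8 kmol.
Outlet (n = n₀ + ν ξ):
  C₃H₈: 430 − 1(421.8) = 8.17
  O₂: 4472 − 5(421.8) = 2363
  CO₂: 0 + 3(421.8) = 1265
  H₂O: 0 + 4(421.8) = 1687
Total out = 5324 kmol; y_CO₂ = 1265 / 5324 = 0.2377.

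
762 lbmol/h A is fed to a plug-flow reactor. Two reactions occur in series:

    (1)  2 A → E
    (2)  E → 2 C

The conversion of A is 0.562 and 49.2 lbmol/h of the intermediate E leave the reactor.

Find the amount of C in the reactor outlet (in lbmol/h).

330 lbmol/h

Conversion of A: A consumed = 2ξ₁ = 0.562 × 762 → ξ₁ = 214.1 lbmol/h.
E balance: n_E = 0 + 1ξ₁ − 1ξ₂ = 49.2 → ξ₂ = (1·214.1 − 49.2)/1 = 164.9 lbmol/h.
Outlet amounts (n = n₀ + Σ ν·ξ):
  A: 762 − 2(214.1) = 333.8
  E: 0 + 1(214.1) − 1(164.9) = 49.2
  C: 0 + 2(164.9) = 329.8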